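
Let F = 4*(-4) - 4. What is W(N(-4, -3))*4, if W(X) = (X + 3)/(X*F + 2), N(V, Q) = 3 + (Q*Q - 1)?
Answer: -28/109 ≈ -0.25688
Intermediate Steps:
F = -20 (F = -16 - 4 = -20)
N(V, Q) = 2 + Q² (N(V, Q) = 3 + (Q² - 1) = 3 + (-1 + Q²) = 2 + Q²)
W(X) = (3 + X)/(2 - 20*X) (W(X) = (X + 3)/(X*(-20) + 2) = (3 + X)/(-20*X + 2) = (3 + X)/(2 - 20*X))
W(N(-4, -3))*4 = ((-3 - (2 + (-3)²))/(2*(-1 + 10*(2 + (-3)²))))*4 = ((-3 - (2 + 9))/(2*(-1 + 10*(2 + 9))))*4 = ((-3 - 1*11)/(2*(-1 + 10*11)))*4 = ((-3 - 11)/(2*(-1 + 110)))*4 = ((½)*(-14)/109)*4 = ((½)*(1/109)*(-14))*4 = -7/109*4 = -28/109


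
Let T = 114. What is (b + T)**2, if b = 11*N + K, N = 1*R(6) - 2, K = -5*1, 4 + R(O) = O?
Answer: 11881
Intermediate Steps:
R(O) = -4 + O
K = -5
N = 0 (N = 1*(-4 + 6) - 2 = 1*2 - 2 = 2 - 2 = 0)
b = -5 (b = 11*0 - 5 = 0 - 5 = -5)
(b + T)**2 = (-5 + 114)**2 = 109**2 = 11881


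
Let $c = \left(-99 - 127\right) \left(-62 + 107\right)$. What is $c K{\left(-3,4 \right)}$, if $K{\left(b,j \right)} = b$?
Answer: $30510$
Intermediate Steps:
$c = -10170$ ($c = \left(-226\right) 45 = -10170$)
$c K{\left(-3,4 \right)} = \left(-10170\right) \left(-3\right) = 30510$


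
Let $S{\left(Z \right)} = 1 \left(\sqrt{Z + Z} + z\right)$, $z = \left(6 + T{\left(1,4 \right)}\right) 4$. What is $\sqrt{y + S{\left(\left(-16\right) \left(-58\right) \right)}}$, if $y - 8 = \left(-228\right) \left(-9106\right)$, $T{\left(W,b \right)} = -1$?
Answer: $2 \sqrt{519049 + 2 \sqrt{29}} \approx 1440.9$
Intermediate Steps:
$z = 20$ ($z = \left(6 - 1\right) 4 = 5 \cdot 4 = 20$)
$y = 2076176$ ($y = 8 - -2076168 = 8 + 2076168 = 2076176$)
$S{\left(Z \right)} = 20 + \sqrt{2} \sqrt{Z}$ ($S{\left(Z \right)} = 1 \left(\sqrt{Z + Z} + 20\right) = 1 \left(\sqrt{2 Z} + 20\right) = 1 \left(\sqrt{2} \sqrt{Z} + 20\right) = 1 \left(20 + \sqrt{2} \sqrt{Z}\right) = 20 + \sqrt{2} \sqrt{Z}$)
$\sqrt{y + S{\left(\left(-16\right) \left(-58\right) \right)}} = \sqrt{2076176 + \left(20 + \sqrt{2} \sqrt{\left(-16\right) \left(-58\right)}\right)} = \sqrt{2076176 + \left(20 + \sqrt{2} \sqrt{928}\right)} = \sqrt{2076176 + \left(20 + \sqrt{2} \cdot 4 \sqrt{58}\right)} = \sqrt{2076176 + \left(20 + 8 \sqrt{29}\right)} = \sqrt{2076196 + 8 \sqrt{29}}$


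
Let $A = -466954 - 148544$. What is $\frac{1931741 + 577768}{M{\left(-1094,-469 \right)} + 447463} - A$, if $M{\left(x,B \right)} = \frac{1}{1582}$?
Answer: $\frac{435706674708804}{707886467} \approx 6.155 \cdot 10^{5}$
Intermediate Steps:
$M{\left(x,B \right)} = \frac{1}{1582}$
$A = -615498$ ($A = -466954 - 148544 = -615498$)
$\frac{1931741 + 577768}{M{\left(-1094,-469 \right)} + 447463} - A = \frac{1931741 + 577768}{\frac{1}{1582} + 447463} - -615498 = \frac{2509509}{\frac{707886467}{1582}} + 615498 = 2509509 \cdot \frac{1582}{707886467} + 615498 = \frac{3970043238}{707886467} + 615498 = \frac{435706674708804}{707886467}$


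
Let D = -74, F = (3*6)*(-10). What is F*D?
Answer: 13320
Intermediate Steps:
F = -180 (F = 18*(-10) = -180)
F*D = -180*(-74) = 13320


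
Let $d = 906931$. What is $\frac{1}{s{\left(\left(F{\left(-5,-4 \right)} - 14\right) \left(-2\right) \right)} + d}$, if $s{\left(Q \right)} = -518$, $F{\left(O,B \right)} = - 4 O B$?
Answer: $\frac{1}{906413} \approx 1.1032 \cdot 10^{-6}$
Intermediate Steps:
$F{\left(O,B \right)} = - 4 B O$
$\frac{1}{s{\left(\left(F{\left(-5,-4 \right)} - 14\right) \left(-2\right) \right)} + d} = \frac{1}{-518 + 906931} = \frac{1}{906413}$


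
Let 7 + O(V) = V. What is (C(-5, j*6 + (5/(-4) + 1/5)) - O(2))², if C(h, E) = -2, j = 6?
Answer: 9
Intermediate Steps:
O(V) = -7 + V
(C(-5, j*6 + (5/(-4) + 1/5)) - O(2))² = (-2 - (-7 + 2))² = (-2 - 1*(-5))² = (-2 + 5)² = 3² = 9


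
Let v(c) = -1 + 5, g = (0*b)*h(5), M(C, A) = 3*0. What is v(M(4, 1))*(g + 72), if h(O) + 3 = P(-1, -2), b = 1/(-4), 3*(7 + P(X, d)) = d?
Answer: 288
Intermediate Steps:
P(X, d) = -7 + d/3
b = -¼ ≈ -0.25000
h(O) = -32/3 (h(O) = -3 + (-7 + (⅓)*(-2)) = -3 + (-7 - ⅔) = -3 - 23/3 = -32/3)
M(C, A) = 0
g = 0 (g = (0*(-¼))*(-32/3) = 0*(-32/3) = 0)
v(c) = 4
v(M(4, 1))*(g + 72) = 4*(0 + 72) = 4*72 = 288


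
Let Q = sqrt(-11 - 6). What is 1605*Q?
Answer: 1605*I*sqrt(17) ≈ 6617.6*I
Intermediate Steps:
Q = I*sqrt(17) (Q = sqrt(-17) = I*sqrt(17) ≈ 4.1231*I)
1605*Q = 1605*(I*sqrt(17)) = 1605*I*sqrt(17)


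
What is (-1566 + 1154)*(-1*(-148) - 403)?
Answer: 105060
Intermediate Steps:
(-1566 + 1154)*(-1*(-148) - 403) = -412*(148 - 403) = -412*(-255) = 105060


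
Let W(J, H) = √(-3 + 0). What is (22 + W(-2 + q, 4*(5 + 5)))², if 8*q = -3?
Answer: (22 + I*√3)² ≈ 481.0 + 76.21*I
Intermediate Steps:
q = -3/8 (q = (⅛)*(-3) = -3/8 ≈ -0.37500)
W(J, H) = I*√3 (W(J, H) = √(-3) = I*√3)
(22 + W(-2 + q, 4*(5 + 5)))² = (22 + I*√3)²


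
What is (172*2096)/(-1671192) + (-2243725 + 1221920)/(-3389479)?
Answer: 60710561039/708058773621 ≈ 0.085742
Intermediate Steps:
(172*2096)/(-1671192) + (-2243725 + 1221920)/(-3389479) = 360512*(-1/1671192) - 1021805*(-1/3389479) = -45064/208899 + 1021805/3389479 = 60710561039/708058773621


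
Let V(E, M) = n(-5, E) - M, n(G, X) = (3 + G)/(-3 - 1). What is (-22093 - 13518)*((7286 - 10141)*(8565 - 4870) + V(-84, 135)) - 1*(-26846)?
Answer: 751346536001/2 ≈ 3.7567e+11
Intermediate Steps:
n(G, X) = -¾ - G/4 (n(G, X) = (3 + G)/(-4) = (3 + G)*(-¼) = -¾ - G/4)
V(E, M) = ½ - M (V(E, M) = (-¾ - ¼*(-5)) - M = (-¾ + 5/4) - M = ½ - M)
(-22093 - 13518)*((7286 - 10141)*(8565 - 4870) + V(-84, 135)) - 1*(-26846) = (-22093 - 13518)*((7286 - 10141)*(8565 - 4870) + (½ - 1*135)) - 1*(-26846) = -35611*(-2855*3695 + (½ - 135)) + 26846 = -35611*(-10549225 - 269/2) + 26846 = -35611*(-21098719/2) + 26846 = 751346482309/2 + 26846 = 751346536001/2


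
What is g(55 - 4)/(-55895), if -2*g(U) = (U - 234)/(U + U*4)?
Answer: -61/9502150 ≈ -6.4196e-6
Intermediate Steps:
g(U) = -(-234 + U)/(10*U) (g(U) = -(U - 234)/(2*(U + U*4)) = -(-234 + U)/(2*(U + 4*U)) = -(-234 + U)/(2*(5*U)) = -(-234 + U)*1/(5*U)/2 = -(-234 + U)/(10*U))
g(55 - 4)/(-55895) = ((234 - (55 - 4))/(10*(55 - 4)))/(-55895) = ((⅒)*(234 - 1*51)/51)*(-1/55895) = ((⅒)*(1/51)*(234 - 51))*(-1/55895) = ((⅒)*(1/51)*183)*(-1/55895) = (61/170)*(-1/55895) = -61/9502150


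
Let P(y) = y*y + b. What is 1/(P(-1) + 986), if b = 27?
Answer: 1/1014 ≈ 0.00098619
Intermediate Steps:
P(y) = 27 + y² (P(y) = y*y + 27 = y² + 27 = 27 + y²)
1/(P(-1) + 986) = 1/((27 + (-1)²) + 986) = 1/((27 + 1) + 986) = 1/(28 + 986) = 1/1014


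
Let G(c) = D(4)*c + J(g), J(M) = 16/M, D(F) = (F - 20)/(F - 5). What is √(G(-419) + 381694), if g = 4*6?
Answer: 2*√843729/3 ≈ 612.37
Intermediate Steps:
D(F) = (-20 + F)/(-5 + F)
g = 24
G(c) = ⅔ + 16*c (G(c) = ((-20 + 4)/(-5 + 4))*c + 16/24 = (-16/(-1))*c + 16*(1/24) = (-1*(-16))*c + ⅔ = 16*c + ⅔ = ⅔ + 16*c)
√(G(-419) + 381694) = √((⅔ + 16*(-419)) + 381694) = √((⅔ - 6704) + 381694) = √(-20110/3 + 381694) = √(1124972/3) = 2*√843729/3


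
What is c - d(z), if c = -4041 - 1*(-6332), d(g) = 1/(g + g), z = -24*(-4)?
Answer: 439871/192 ≈ 2291.0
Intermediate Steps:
z = 96
d(g) = 1/(2*g)
c = 2291 (c = -4041 + 6332 = 2291)
c - d(z) = 2291 - 1/(2*96) = 2291 - 1*1/192 = 2291 - 1/192 = 439871/192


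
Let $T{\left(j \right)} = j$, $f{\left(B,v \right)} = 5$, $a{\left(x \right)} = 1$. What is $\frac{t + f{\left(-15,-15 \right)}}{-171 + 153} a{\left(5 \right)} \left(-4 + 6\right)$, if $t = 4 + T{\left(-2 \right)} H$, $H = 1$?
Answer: $- \frac{7}{9} \approx -0.77778$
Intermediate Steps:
$t = 2$ ($t = 4 - 2 = 2$)
$\frac{t + f{\left(-15,-15 \right)}}{-171 + 153} a{\left(5 \right)} \left(-4 + 6\right) = \frac{2 + 5}{-171 + 153} \cdot 1 \left(-4 + 6\right) = \frac{7}{-18} \cdot 1 \cdot 2 = 7 \left(- \frac{1}{18}\right) 2 = \left(- \frac{7}{18}\right) 2 = - \frac{7}{9}$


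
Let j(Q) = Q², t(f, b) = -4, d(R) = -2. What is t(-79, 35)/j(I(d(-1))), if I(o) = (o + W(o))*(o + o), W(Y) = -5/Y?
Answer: -1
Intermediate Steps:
I(o) = 2*o*(o - 5/o) (I(o) = (o - 5/o)*(o + o) = (o - 5/o)*(2*o) = 2*o*(o - 5/o))
t(-79, 35)/j(I(d(-1))) = -4/(-10 + 2*(-2)²)² = -4/(-10 + 2*4)² = -4/(-10 + 8)² = -4/((-2)²) = -4/4 = -4*¼ = -1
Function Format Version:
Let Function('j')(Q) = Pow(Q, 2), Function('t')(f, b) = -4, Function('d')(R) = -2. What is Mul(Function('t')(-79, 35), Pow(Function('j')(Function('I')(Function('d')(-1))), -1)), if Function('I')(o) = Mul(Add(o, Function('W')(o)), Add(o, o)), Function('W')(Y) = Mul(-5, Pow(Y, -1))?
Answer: -1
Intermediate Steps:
Function('I')(o) = Mul(2, o, Add(o, Mul(-5, Pow(o, -1)))) (Function('I')(o) = Mul(Add(o, Mul(-5, Pow(o, -1))), Add(o, o)) = Mul(Add(o, Mul(-5, Pow(o, -1))), Mul(2, o)) = Mul(2, o, Add(o, Mul(-5, Pow(o, -1)))))
Mul(Function('t')(-79, 35), Pow(Function('j')(Function('I')(Function('d')(-1))), -1)) = Mul(-4, Pow(Pow(Add(-10, Mul(2, Pow(-2, 2))), 2), -1)) = Mul(-4, Pow(Pow(Add(-10, Mul(2, 4)), 2), -1)) = Mul(-4, Pow(Pow(Add(-10, 8), 2), -1)) = Mul(-4, Pow(Pow(-2, 2), -1)) = Mul(-4, Pow(4, -1)) = Mul(-4, Rational(1, 4)) = -1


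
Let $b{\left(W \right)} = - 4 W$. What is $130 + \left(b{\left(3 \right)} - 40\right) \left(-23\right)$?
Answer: $1326$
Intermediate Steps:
$130 + \left(b{\left(3 \right)} - 40\right) \left(-23\right) = 130 + \left(\left(-4\right) 3 - 40\right) \left(-23\right) = 130 + \left(-12 - 40\right) \left(-23\right) = 130 - -1196 = 130 + 1196 = 1326$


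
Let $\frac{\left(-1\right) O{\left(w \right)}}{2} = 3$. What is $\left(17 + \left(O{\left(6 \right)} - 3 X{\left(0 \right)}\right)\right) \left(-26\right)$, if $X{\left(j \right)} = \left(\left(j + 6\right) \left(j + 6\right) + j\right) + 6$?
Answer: $2990$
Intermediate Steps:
$O{\left(w \right)} = -6$ ($O{\left(w \right)} = \left(-2\right) 3 = -6$)
$X{\left(j \right)} = 6 + j + \left(6 + j\right)^{2}$ ($X{\left(j \right)} = \left(\left(6 + j\right) \left(6 + j\right) + j\right) + 6 = \left(\left(6 + j\right)^{2} + j\right) + 6 = \left(j + \left(6 + j\right)^{2}\right) + 6 = 6 + j + \left(6 + j\right)^{2}$)
$\left(17 + \left(O{\left(6 \right)} - 3 X{\left(0 \right)}\right)\right) \left(-26\right) = \left(17 - \left(6 + 3 \left(6 + 0 + \left(6 + 0\right)^{2}\right)\right)\right) \left(-26\right) = \left(17 - \left(6 + 3 \left(6 + 0 + 6^{2}\right)\right)\right) \left(-26\right) = \left(17 - \left(6 + 3 \left(6 + 0 + 36\right)\right)\right) \left(-26\right) = \left(17 - 132\right) \left(-26\right) = \left(-115\right) \left(-26\right) = 2990$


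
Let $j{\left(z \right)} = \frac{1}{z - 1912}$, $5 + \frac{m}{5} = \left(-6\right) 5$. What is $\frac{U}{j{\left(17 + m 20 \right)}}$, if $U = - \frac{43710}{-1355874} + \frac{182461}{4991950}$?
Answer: $- \frac{6440692935727}{17355013370} \approx -371.11$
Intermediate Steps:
$m = -175$ ($m = -25 + 5 \left(\left(-6\right) 5\right) = -25 + 5 \left(-30\right) = -25 - 150 = -175$)
$U = \frac{77598710069}{1128075869050}$ ($U = \left(-43710\right) \left(- \frac{1}{1355874}\right) + 182461 \cdot \frac{1}{4991950} = \frac{7285}{225979} + \frac{182461}{4991950} = \frac{77598710069}{1128075869050} \approx 0.068789$)
$j{\left(z \right)} = \frac{1}{-1912 + z}$
$\frac{U}{j{\left(17 + m 20 \right)}} = \frac{77598710069}{1128075869050 \frac{1}{-1912 + \left(17 - 3500\right)}} = \frac{77598710069}{1128075869050 \frac{1}{-1912 - 3483}} = \frac{77598710069}{1128075869050 \frac{1}{-5395}} = \frac{77598710069}{1128075869050 \left(- \frac{1}{5395}\right)} = \frac{77598710069}{1128075869050} \left(-5395\right) = - \frac{6440692935727}{17355013370}$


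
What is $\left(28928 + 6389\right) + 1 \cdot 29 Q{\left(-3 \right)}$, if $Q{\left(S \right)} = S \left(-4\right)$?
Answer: $35665$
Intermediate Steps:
$Q{\left(S \right)} = - 4 S$
$\left(28928 + 6389\right) + 1 \cdot 29 Q{\left(-3 \right)} = \left(28928 + 6389\right) + 1 \cdot 29 \left(\left(-4\right) \left(-3\right)\right) = 35317 + 29 \cdot 12 = 35317 + 348 = 35665$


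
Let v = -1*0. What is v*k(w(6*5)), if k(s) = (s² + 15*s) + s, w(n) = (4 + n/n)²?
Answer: 0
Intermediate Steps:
v = 0
w(n) = 25 (w(n) = (4 + 1)² = 5² = 25)
k(s) = s² + 16*s
v*k(w(6*5)) = 0*(25*(16 + 25)) = 0*(25*41) = 0*1025 = 0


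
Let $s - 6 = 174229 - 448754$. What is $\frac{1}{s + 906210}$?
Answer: $\frac{1}{631691} \approx 1.5831 \cdot 10^{-6}$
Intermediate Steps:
$s = -274519$ ($s = 6 + \left(174229 - 448754\right) = 6 - 274525 = -274519$)
$\frac{1}{s + 906210} = \frac{1}{-274519 + 906210} = \frac{1}{631691}$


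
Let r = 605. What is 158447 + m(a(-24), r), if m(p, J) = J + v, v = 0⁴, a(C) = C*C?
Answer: 159052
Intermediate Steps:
a(C) = C²
v = 0
m(p, J) = J (m(p, J) = J + 0 = J)
158447 + m(a(-24), r) = 158447 + 605 = 159052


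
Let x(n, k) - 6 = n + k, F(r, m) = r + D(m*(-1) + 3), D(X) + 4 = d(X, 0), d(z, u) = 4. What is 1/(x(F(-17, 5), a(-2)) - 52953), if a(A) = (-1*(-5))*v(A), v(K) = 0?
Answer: -1/52964 ≈ -1.8881e-5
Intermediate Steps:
D(X) = 0 (D(X) = -4 + 4 = 0)
F(r, m) = r (F(r, m) = r + 0 = r)
a(A) = 0 (a(A) = -1*(-5)*0 = 5*0 = 0)
x(n, k) = 6 + k + n (x(n, k) = 6 + (n + k) = 6 + (k + n) = 6 + k + n)
1/(x(F(-17, 5), a(-2)) - 52953) = 1/((6 + 0 - 17) - 52953) = 1/(-11 - 52953) = 1/(-52964) = -1/52964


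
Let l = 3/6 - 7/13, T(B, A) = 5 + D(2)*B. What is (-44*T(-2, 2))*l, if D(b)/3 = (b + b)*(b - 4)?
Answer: 1166/13 ≈ 89.692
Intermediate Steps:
D(b) = 6*b*(-4 + b) (D(b) = 3*((b + b)*(b - 4)) = 3*((2*b)*(-4 + b)) = 3*(2*b*(-4 + b)) = 6*b*(-4 + b))
T(B, A) = 5 - 24*B (T(B, A) = 5 + (6*2*(-4 + 2))*B = 5 + (6*2*(-2))*B = 5 - 24*B)
l = -1/26 (l = 3*(1/6) - 7*1/13 = 1/2 - 7/13 = -1/26 ≈ -0.038462)
(-44*T(-2, 2))*l = -44*(5 - 24*(-2))*(-1/26) = -44*(5 + 48)*(-1/26) = -44*53*(-1/26) = -2332*(-1/26) = 1166/13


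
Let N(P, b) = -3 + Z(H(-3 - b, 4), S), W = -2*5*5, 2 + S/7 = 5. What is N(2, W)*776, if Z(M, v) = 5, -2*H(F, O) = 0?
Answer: 1552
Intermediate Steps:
H(F, O) = 0 (H(F, O) = -1/2*0 = 0)
S = 21 (S = -14 + 7*5 = -14 + 35 = 21)
W = -50 (W = -10*5 = -50)
N(P, b) = 2 (N(P, b) = -3 + 5 = 2)
N(2, W)*776 = 2*776 = 1552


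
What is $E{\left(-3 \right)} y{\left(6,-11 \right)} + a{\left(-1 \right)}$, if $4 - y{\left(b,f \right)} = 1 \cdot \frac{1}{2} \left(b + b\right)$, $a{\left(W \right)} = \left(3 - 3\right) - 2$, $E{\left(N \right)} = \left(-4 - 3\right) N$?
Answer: $-44$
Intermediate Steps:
$E{\left(N \right)} = - 7 N$
$a{\left(W \right)} = -2$ ($a{\left(W \right)} = 0 - 2 = -2$)
$y{\left(b,f \right)} = 4 - b$ ($y{\left(b,f \right)} = 4 - 1 \cdot \frac{1}{2} \left(b + b\right) = 4 - 1 \cdot \frac{1}{2} \cdot 2 b = 4 - \frac{2 b}{2} = 4 - b$)
$E{\left(-3 \right)} y{\left(6,-11 \right)} + a{\left(-1 \right)} = \left(-7\right) \left(-3\right) \left(4 - 6\right) - 2 = 21 \left(4 - 6\right) - 2 = 21 \left(-2\right) - 2 = -42 - 2 = -44$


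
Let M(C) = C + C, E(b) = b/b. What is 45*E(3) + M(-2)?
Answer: 41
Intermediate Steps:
E(b) = 1
M(C) = 2*C
45*E(3) + M(-2) = 45*1 + 2*(-2) = 45 - 4 = 41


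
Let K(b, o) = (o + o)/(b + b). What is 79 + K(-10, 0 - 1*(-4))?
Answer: 393/5 ≈ 78.600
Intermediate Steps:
K(b, o) = o/b (K(b, o) = (2*o)/((2*b)) = (2*o)*(1/(2*b)) = o/b)
79 + K(-10, 0 - 1*(-4)) = 79 + (0 - 1*(-4))/(-10) = 79 + (0 + 4)*(-⅒) = 79 + 4*(-⅒) = 79 - ⅖ = 393/5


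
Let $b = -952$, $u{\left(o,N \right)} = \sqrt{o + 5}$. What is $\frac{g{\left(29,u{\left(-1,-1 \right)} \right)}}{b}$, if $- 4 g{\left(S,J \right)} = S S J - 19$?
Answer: $\frac{1663}{3808} \approx 0.43671$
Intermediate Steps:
$u{\left(o,N \right)} = \sqrt{5 + o}$
$g{\left(S,J \right)} = \frac{19}{4} - \frac{J S^{2}}{4}$ ($g{\left(S,J \right)} = - \frac{S S J - 19}{4} = - \frac{S^{2} J - 19}{4} = - \frac{J S^{2} - 19}{4} = - \frac{-19 + J S^{2}}{4} = \frac{19}{4} - \frac{J S^{2}}{4}$)
$\frac{g{\left(29,u{\left(-1,-1 \right)} \right)}}{b} = \frac{\frac{19}{4} - \frac{\sqrt{5 - 1} \cdot 29^{2}}{4}}{-952} = \left(\frac{19}{4} - \frac{1}{4} \sqrt{4} \cdot 841\right) \left(- \frac{1}{952}\right) = \left(\frac{19}{4} - \frac{1}{2} \cdot 841\right) \left(- \frac{1}{952}\right) = \left(\frac{19}{4} - \frac{841}{2}\right) \left(- \frac{1}{952}\right) = \left(- \frac{1663}{4}\right) \left(- \frac{1}{952}\right) = \frac{1663}{3808}$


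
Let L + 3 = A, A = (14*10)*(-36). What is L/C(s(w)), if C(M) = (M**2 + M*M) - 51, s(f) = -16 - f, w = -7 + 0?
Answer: -1681/37 ≈ -45.432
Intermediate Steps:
A = -5040 (A = 140*(-36) = -5040)
w = -7
C(M) = -51 + 2*M**2 (C(M) = (M**2 + M**2) - 51 = 2*M**2 - 51 = -51 + 2*M**2)
L = -5043 (L = -3 - 5040 = -5043)
L/C(s(w)) = -5043/(-51 + 2*(-16 - 1*(-7))**2) = -5043/(-51 + 2*(-16 + 7)**2) = -5043/(-51 + 2*(-9)**2) = -5043/(-51 + 2*81) = -5043/(-51 + 162) = -5043/111 = -5043*1/111 = -1681/37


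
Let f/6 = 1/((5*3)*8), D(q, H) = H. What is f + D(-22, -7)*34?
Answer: -4759/20 ≈ -237.95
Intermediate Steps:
f = 1/20 (f = 6/(((5*3)*8)) = 6/((15*8)) = 6/120 = 6*(1/120) = 1/20 ≈ 0.050000)
f + D(-22, -7)*34 = 1/20 - 7*34 = 1/20 - 238 = -4759/20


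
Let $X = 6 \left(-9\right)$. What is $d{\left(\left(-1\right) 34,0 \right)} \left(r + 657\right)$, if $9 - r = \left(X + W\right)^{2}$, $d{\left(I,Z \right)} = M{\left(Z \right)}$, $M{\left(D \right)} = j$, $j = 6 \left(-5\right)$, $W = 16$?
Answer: $23340$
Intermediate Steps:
$X = -54$
$j = -30$
$M{\left(D \right)} = -30$
$d{\left(I,Z \right)} = -30$
$r = -1435$ ($r = 9 - \left(-54 + 16\right)^{2} = 9 - \left(-38\right)^{2} = 9 - 1444 = -1435$)
$d{\left(\left(-1\right) 34,0 \right)} \left(r + 657\right) = - 30 \left(-1435 + 657\right) = \left(-30\right) \left(-778\right) = 23340$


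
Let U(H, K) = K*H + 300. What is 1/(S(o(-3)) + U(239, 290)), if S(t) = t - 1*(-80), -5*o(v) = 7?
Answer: 5/348443 ≈ 1.4350e-5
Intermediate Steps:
o(v) = -7/5 (o(v) = -⅕*7 = -7/5)
U(H, K) = 300 + H*K (U(H, K) = H*K + 300 = 300 + H*K)
S(t) = 80 + t (S(t) = t + 80 = 80 + t)
1/(S(o(-3)) + U(239, 290)) = 1/((80 - 7/5) + (300 + 239*290)) = 1/(393/5 + (300 + 69310)) = 1/(393/5 + 69610) = 1/(348443/5) = 5/348443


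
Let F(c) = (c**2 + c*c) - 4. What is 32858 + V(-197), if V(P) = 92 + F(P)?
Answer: 110564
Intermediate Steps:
F(c) = -4 + 2*c**2 (F(c) = (c**2 + c**2) - 4 = 2*c**2 - 4 = -4 + 2*c**2)
V(P) = 88 + 2*P**2 (V(P) = 92 + (-4 + 2*P**2) = 88 + 2*P**2)
32858 + V(-197) = 32858 + (88 + 2*(-197)**2) = 32858 + (88 + 2*38809) = 32858 + (88 + 77618) = 32858 + 77706 = 110564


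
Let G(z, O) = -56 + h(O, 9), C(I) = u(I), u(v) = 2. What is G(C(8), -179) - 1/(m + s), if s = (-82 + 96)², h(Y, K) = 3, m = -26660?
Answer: -1402591/26464 ≈ -53.000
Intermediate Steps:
C(I) = 2
s = 196 (s = 14² = 196)
G(z, O) = -53 (G(z, O) = -56 + 3 = -53)
G(C(8), -179) - 1/(m + s) = -53 - 1/(-26660 + 196) = -53 - 1/(-26464) = -53 - 1*(-1/26464) = -53 + 1/26464 = -1402591/26464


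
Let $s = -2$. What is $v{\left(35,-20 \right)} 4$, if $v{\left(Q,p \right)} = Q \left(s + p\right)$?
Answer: $-3080$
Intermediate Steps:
$v{\left(Q,p \right)} = Q \left(-2 + p\right)$
$v{\left(35,-20 \right)} 4 = 35 \left(-2 - 20\right) 4 = 35 \left(-22\right) 4 = \left(-770\right) 4 = -3080$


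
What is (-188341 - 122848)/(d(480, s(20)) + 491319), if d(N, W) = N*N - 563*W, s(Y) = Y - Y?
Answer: -311189/721719 ≈ -0.43118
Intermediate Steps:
s(Y) = 0
d(N, W) = N² - 563*W
(-188341 - 122848)/(d(480, s(20)) + 491319) = (-188341 - 122848)/((480² - 563*0) + 491319) = -311189/((230400 + 0) + 491319) = -311189/(230400 + 491319) = -311189/721719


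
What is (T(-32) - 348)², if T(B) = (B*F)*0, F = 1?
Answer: 121104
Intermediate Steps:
T(B) = 0 (T(B) = (B*1)*0 = B*0 = 0)
(T(-32) - 348)² = (0 - 348)² = (-348)² = 121104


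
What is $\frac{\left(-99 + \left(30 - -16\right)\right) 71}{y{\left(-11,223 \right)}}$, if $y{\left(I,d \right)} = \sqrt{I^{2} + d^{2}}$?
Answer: $- \frac{3763 \sqrt{1994}}{9970} \approx -16.854$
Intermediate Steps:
$\frac{\left(-99 + \left(30 - -16\right)\right) 71}{y{\left(-11,223 \right)}} = \frac{\left(-99 + \left(30 - -16\right)\right) 71}{\sqrt{\left(-11\right)^{2} + 223^{2}}} = \frac{\left(-99 + \left(30 + 16\right)\right) 71}{\sqrt{121 + 49729}} = \frac{\left(-99 + 46\right) 71}{\sqrt{49850}} = \frac{\left(-53\right) 71}{5 \sqrt{1994}} = - 3763 \frac{\sqrt{1994}}{9970} = - \frac{3763 \sqrt{1994}}{9970}$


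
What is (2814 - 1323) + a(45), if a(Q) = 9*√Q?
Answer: 1491 + 27*√5 ≈ 1551.4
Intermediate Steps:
(2814 - 1323) + a(45) = (2814 - 1323) + 9*√45 = 1491 + 9*(3*√5) = 1491 + 27*√5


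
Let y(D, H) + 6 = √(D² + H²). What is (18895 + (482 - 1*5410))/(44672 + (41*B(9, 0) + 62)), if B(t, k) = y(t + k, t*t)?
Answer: 310681948/984008471 - 5153823*√82/1968016942 ≈ 0.29202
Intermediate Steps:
y(D, H) = -6 + √(D² + H²)
B(t, k) = -6 + √(t⁴ + (k + t)²) (B(t, k) = -6 + √((t + k)² + (t*t)²) = -6 + √((k + t)² + (t²)²) = -6 + √((k + t)² + t⁴) = -6 + √(t⁴ + (k + t)²))
(18895 + (482 - 1*5410))/(44672 + (41*B(9, 0) + 62)) = (18895 + (482 - 1*5410))/(44672 + (41*(-6 + √(9⁴ + (0 + 9)²)) + 62)) = (18895 + (482 - 5410))/(44672 + (41*(-6 + √(6561 + 9²)) + 62)) = (18895 - 4928)/(44672 + (41*(-6 + √(6561 + 81)) + 62)) = 13967/(44672 + (41*(-6 + √6642) + 62)) = 13967/(44672 + (41*(-6 + 9*√82) + 62)) = 13967/(44672 + ((-246 + 369*√82) + 62)) = 13967/(44672 + (-184 + 369*√82)) = 13967/(44488 + 369*√82)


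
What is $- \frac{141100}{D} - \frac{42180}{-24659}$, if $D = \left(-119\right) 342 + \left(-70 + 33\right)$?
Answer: $\frac{1039517440}{200896873} \approx 5.1744$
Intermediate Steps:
$D = -40735$ ($D = -40698 - 37 = -40735$)
$- \frac{141100}{D} - \frac{42180}{-24659} = - \frac{141100}{-40735} - \frac{42180}{-24659} = \left(-141100\right) \left(- \frac{1}{40735}\right) - - \frac{42180}{24659} = \frac{28220}{8147} + \frac{42180}{24659} = \frac{1039517440}{200896873}$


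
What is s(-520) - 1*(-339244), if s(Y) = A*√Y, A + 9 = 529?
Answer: 339244 + 1040*I*√130 ≈ 3.3924e+5 + 11858.0*I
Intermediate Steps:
A = 520 (A = -9 + 529 = 520)
s(Y) = 520*√Y
s(-520) - 1*(-339244) = 520*√(-520) - 1*(-339244) = 520*(2*I*√130) + 339244 = 1040*I*√130 + 339244 = 339244 + 1040*I*√130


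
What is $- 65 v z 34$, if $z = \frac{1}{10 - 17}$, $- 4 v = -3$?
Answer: $\frac{3315}{14} \approx 236.79$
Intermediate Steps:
$v = \frac{3}{4}$ ($v = \left(- \frac{1}{4}\right) \left(-3\right) = \frac{3}{4} \approx 0.75$)
$z = - \frac{1}{7}$ ($z = \frac{1}{-7} = - \frac{1}{7} \approx -0.14286$)
$- 65 v z 34 = - 65 \cdot \frac{3}{4} \left(- \frac{1}{7}\right) 34 = \left(-65\right) \left(- \frac{3}{28}\right) 34 = \frac{195}{28} \cdot 34 = \frac{3315}{14}$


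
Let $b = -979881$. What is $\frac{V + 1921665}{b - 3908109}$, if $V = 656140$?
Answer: $- \frac{515561}{977598} \approx -0.52738$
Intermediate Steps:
$\frac{V + 1921665}{b - 3908109} = \frac{656140 + 1921665}{-979881 - 3908109} = \frac{2577805}{-4887990} = 2577805 \left(- \frac{1}{4887990}\right) = - \frac{515561}{977598}$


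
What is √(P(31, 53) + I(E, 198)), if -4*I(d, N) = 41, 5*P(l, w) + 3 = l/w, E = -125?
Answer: I*√3014905/530 ≈ 3.2761*I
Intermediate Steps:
P(l, w) = -⅗ + l/(5*w) (P(l, w) = -⅗ + (l/w)/5 = -⅗ + l/(5*w))
I(d, N) = -41/4 (I(d, N) = -¼*41 = -41/4)
√(P(31, 53) + I(E, 198)) = √((⅕)*(31 - 3*53)/53 - 41/4) = √((⅕)*(1/53)*(31 - 159) - 41/4) = √((⅕)*(1/53)*(-128) - 41/4) = √(-128/265 - 41/4) = √(-11377/1060) = I*√3014905/530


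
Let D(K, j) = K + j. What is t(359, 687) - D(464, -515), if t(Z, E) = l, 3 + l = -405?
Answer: -357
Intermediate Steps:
l = -408 (l = -3 - 405 = -408)
t(Z, E) = -408
t(359, 687) - D(464, -515) = -408 - (464 - 515) = -408 - 1*(-51) = -408 + 51 = -357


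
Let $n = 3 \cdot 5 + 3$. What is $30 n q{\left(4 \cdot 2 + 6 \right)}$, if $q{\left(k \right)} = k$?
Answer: $7560$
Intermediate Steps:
$n = 18$ ($n = 15 + 3 = 18$)
$30 n q{\left(4 \cdot 2 + 6 \right)} = 30 \cdot 18 \left(4 \cdot 2 + 6\right) = 540 \left(8 + 6\right) = 540 \cdot 14 = 7560$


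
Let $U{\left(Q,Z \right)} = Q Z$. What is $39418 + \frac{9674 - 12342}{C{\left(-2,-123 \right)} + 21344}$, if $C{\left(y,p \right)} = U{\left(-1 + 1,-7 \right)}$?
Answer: $\frac{315343}{8} \approx 39418.0$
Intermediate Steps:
$C{\left(y,p \right)} = 0$ ($C{\left(y,p \right)} = \left(-1 + 1\right) \left(-7\right) = 0 \left(-7\right) = 0$)
$39418 + \frac{9674 - 12342}{C{\left(-2,-123 \right)} + 21344} = 39418 + \frac{9674 - 12342}{0 + 21344} = 39418 - \frac{2668}{21344} = 39418 - \frac{1}{8} = \frac{315343}{8}$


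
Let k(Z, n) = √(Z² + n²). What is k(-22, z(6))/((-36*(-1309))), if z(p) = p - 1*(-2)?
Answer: √137/23562 ≈ 0.00049676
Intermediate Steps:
z(p) = 2 + p (z(p) = p + 2 = 2 + p)
k(-22, z(6))/((-36*(-1309))) = √((-22)² + (2 + 6)²)/((-36*(-1309))) = √(484 + 8²)/47124 = √(484 + 64)*(1/47124) = √548*(1/47124) = (2*√137)*(1/47124) = √137/23562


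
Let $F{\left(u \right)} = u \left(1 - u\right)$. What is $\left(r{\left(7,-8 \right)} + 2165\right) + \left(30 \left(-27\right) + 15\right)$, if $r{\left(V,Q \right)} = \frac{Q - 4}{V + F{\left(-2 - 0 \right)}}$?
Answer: $1358$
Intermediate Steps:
$r{\left(V,Q \right)} = \frac{-4 + Q}{-6 + V}$ ($r{\left(V,Q \right)} = \frac{Q - 4}{V + \left(-2 - 0\right) \left(1 - \left(-2 - 0\right)\right)} = \frac{-4 + Q}{V + \left(-2 + 0\right) \left(1 - \left(-2 + 0\right)\right)} = \frac{-4 + Q}{V - 2 \left(1 - -2\right)} = \frac{-4 + Q}{V - 2 \left(1 + 2\right)} = \frac{-4 + Q}{V - 6} = \frac{-4 + Q}{-6 + V}$)
$\left(r{\left(7,-8 \right)} + 2165\right) + \left(30 \left(-27\right) + 15\right) = \left(\frac{-4 - 8}{-6 + 7} + 2165\right) + \left(30 \left(-27\right) + 15\right) = \left(1^{-1} \left(-12\right) + 2165\right) + \left(-810 + 15\right) = \left(1 \left(-12\right) + 2165\right) - 795 = \left(-12 + 2165\right) - 795 = 2153 - 795 = 1358$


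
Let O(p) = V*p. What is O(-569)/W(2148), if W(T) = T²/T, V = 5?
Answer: -2845/2148 ≈ -1.3245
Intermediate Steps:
O(p) = 5*p
W(T) = T
O(-569)/W(2148) = (5*(-569))/2148 = -2845*1/2148 = -2845/2148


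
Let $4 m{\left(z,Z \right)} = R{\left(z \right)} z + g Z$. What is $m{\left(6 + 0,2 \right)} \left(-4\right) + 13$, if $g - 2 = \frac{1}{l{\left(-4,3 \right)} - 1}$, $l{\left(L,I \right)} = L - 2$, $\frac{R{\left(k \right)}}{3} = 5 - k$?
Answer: $\frac{191}{7} \approx 27.286$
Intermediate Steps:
$R{\left(k \right)} = 15 - 3 k$ ($R{\left(k \right)} = 3 \left(5 - k\right) = 15 - 3 k$)
$l{\left(L,I \right)} = -2 + L$
$g = \frac{13}{7}$ ($g = 2 + \frac{1}{\left(-2 - 4\right) - 1} = 2 + \frac{1}{-6 - 1} = 2 + \frac{1}{-7} = 2 - \frac{1}{7} = \frac{13}{7} \approx 1.8571$)
$m{\left(z,Z \right)} = \frac{13 Z}{28} + \frac{z \left(15 - 3 z\right)}{4}$ ($m{\left(z,Z \right)} = \frac{\left(15 - 3 z\right) z + \frac{13 Z}{7}}{4} = \frac{z \left(15 - 3 z\right) + \frac{13 Z}{7}}{4} = \frac{\frac{13 Z}{7} + z \left(15 - 3 z\right)}{4} = \frac{13 Z}{28} + \frac{z \left(15 - 3 z\right)}{4}$)
$m{\left(6 + 0,2 \right)} \left(-4\right) + 13 = \left(\frac{13}{28} \cdot 2 - \frac{3 \left(6 + 0\right) \left(-5 + \left(6 + 0\right)\right)}{4}\right) \left(-4\right) + 13 = \left(\frac{13}{14} - \frac{9 \left(-5 + 6\right)}{2}\right) \left(-4\right) + 13 = \left(\frac{13}{14} - \frac{9}{2} \cdot 1\right) \left(-4\right) + 13 = \left(\frac{13}{14} - \frac{9}{2}\right) \left(-4\right) + 13 = \left(- \frac{25}{7}\right) \left(-4\right) + 13 = \frac{100}{7} + 13 = \frac{191}{7}$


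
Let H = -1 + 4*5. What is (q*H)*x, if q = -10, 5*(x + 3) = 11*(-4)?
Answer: 2242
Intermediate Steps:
H = 19 (H = -1 + 20 = 19)
x = -59/5 (x = -3 + (11*(-4))/5 = -3 + (⅕)*(-44) = -3 - 44/5 = -59/5 ≈ -11.800)
(q*H)*x = -10*19*(-59/5) = -190*(-59/5) = 2242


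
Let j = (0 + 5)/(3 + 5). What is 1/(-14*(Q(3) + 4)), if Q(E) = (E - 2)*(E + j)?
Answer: -4/427 ≈ -0.0093677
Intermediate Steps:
j = 5/8 ≈ 0.62500
Q(E) = (-2 + E)*(5/8 + E) (Q(E) = (E - 2)*(E + 5/8) = (-2 + E)*(5/8 + E))
1/(-14*(Q(3) + 4)) = 1/(-14*((-5/4 + 3**2 - 11/8*3) + 4)) = 1/(-14*((-5/4 + 9 - 33/8) + 4)) = 1/(-14*(29/8 + 4)) = 1/(-14*61/8) = 1/(-427/4) = -4/427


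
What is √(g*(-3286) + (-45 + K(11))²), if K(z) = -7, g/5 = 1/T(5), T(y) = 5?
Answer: I*√582 ≈ 24.125*I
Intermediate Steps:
g = 1 (g = 5/5 = 5*(⅕) = 1)
√(g*(-3286) + (-45 + K(11))²) = √(1*(-3286) + (-45 - 7)²) = √(-3286 + (-52)²) = √(-3286 + 2704) = √(-582) = I*√582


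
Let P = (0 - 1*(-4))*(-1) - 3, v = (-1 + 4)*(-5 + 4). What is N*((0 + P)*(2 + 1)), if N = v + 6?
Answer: -63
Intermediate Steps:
v = -3 (v = 3*(-1) = -3)
P = -7 (P = (0 + 4)*(-1) - 3 = 4*(-1) - 3 = -4 - 3 = -7)
N = 3 (N = -3 + 6 = 3)
N*((0 + P)*(2 + 1)) = 3*((0 - 7)*(2 + 1)) = 3*(-7*3) = 3*(-21) = -63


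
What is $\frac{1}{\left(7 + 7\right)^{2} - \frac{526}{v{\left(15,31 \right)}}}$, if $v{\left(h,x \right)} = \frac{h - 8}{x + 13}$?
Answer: $- \frac{7}{21772} \approx -0.00032151$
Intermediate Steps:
$v{\left(h,x \right)} = \frac{-8 + h}{13 + x}$
$\frac{1}{\left(7 + 7\right)^{2} - \frac{526}{v{\left(15,31 \right)}}} = \frac{1}{\left(7 + 7\right)^{2} - \frac{526}{\frac{1}{13 + 31} \left(-8 + 15\right)}} = \frac{1}{14^{2} - \frac{526}{\frac{1}{44} \cdot 7}} = \frac{1}{196 - \frac{526}{\frac{1}{44} \cdot 7}} = \frac{1}{196 - \frac{526}{\frac{7}{44}}} = \frac{1}{196 - \frac{23144}{7}} = \frac{1}{- \frac{21772}{7}} = - \frac{7}{21772}$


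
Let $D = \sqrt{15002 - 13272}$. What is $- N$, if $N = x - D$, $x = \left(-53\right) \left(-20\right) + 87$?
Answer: $-1147 + \sqrt{1730} \approx -1105.4$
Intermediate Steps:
$D = \sqrt{1730} \approx 41.593$
$x = 1147$ ($x = 1060 + 87 = 1147$)
$N = 1147 - \sqrt{1730} \approx 1105.4$
$- N = - (1147 - \sqrt{1730}) = -1147 + \sqrt{1730}$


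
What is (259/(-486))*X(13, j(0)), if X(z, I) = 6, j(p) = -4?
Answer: -259/81 ≈ -3.1975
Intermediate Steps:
(259/(-486))*X(13, j(0)) = (259/(-486))*6 = (259*(-1/486))*6 = -259/486*6 = -259/81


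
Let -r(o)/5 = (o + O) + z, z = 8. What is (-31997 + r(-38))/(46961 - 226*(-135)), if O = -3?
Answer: -31832/77471 ≈ -0.41089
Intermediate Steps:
r(o) = -25 - 5*o (r(o) = -5*((o - 3) + 8) = -5*((-3 + o) + 8) = -5*(5 + o) = -25 - 5*o)
(-31997 + r(-38))/(46961 - 226*(-135)) = (-31997 + (-25 - 5*(-38)))/(46961 - 226*(-135)) = (-31997 + (-25 + 190))/(46961 + 30510) = (-31997 + 165)/77471 = -31832*1/77471 = -31832/77471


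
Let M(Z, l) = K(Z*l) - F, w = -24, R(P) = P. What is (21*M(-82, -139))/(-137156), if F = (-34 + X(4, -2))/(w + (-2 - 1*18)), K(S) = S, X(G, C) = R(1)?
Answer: -957369/548624 ≈ -1.7450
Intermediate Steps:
X(G, C) = 1
F = ¾ (F = (-34 + 1)/(-24 + (-2 - 1*18)) = -33/(-24 + (-2 - 18)) = -33/(-24 - 20) = -33/(-44) = -33*(-1/44) = ¾ ≈ 0.75000)
M(Z, l) = -¾ + Z*l (M(Z, l) = Z*l - 1*¾ = Z*l - ¾ = -¾ + Z*l)
(21*M(-82, -139))/(-137156) = (21*(-¾ - 82*(-139)))/(-137156) = (21*(-¾ + 11398))*(-1/137156) = (21*(45589/4))*(-1/137156) = (957369/4)*(-1/137156) = -957369/548624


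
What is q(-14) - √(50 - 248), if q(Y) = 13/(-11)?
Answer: -13/11 - 3*I*√22 ≈ -1.1818 - 14.071*I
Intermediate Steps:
q(Y) = -13/11 (q(Y) = 13*(-1/11) = -13/11)
q(-14) - √(50 - 248) = -13/11 - √(50 - 248) = -13/11 - √(-198) = -13/11 - 3*I*√22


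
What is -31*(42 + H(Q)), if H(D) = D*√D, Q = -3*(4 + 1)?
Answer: -1302 + 465*I*√15 ≈ -1302.0 + 1800.9*I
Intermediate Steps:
Q = -15 (Q = -3*5 = -15)
H(D) = D^(3/2)
-31*(42 + H(Q)) = -31*(42 + (-15)^(3/2)) = -31*(42 - 15*I*√15) = -1302 + 465*I*√15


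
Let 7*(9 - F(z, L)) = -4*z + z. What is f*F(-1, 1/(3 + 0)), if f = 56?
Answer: 480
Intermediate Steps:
F(z, L) = 9 + 3*z/7 (F(z, L) = 9 - (-4*z + z)/7 = 9 - (-3)*z/7 = 9 + 3*z/7)
f*F(-1, 1/(3 + 0)) = 56*(9 + (3/7)*(-1)) = 56*(9 - 3/7) = 56*(60/7) = 480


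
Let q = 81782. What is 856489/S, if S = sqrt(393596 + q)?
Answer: 856489*sqrt(475378)/475378 ≈ 1242.2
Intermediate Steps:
S = sqrt(475378) (S = sqrt(393596 + 81782) = sqrt(475378) ≈ 689.48)
856489/S = 856489/(sqrt(475378)) = 856489*(sqrt(475378)/475378) = 856489*sqrt(475378)/475378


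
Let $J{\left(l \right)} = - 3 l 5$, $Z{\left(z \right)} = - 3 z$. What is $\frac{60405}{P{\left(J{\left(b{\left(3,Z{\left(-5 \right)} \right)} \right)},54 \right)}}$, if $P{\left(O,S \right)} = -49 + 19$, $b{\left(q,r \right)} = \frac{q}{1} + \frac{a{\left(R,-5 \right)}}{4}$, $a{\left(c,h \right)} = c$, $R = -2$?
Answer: $- \frac{4027}{2} \approx -2013.5$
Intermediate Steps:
$b{\left(q,r \right)} = - \frac{1}{2} + q$ ($b{\left(q,r \right)} = \frac{q}{1} - \frac{2}{4} = q 1 - \frac{1}{2} = q - \frac{1}{2} = - \frac{1}{2} + q$)
$J{\left(l \right)} = - 15 l$
$P{\left(O,S \right)} = -30$
$\frac{60405}{P{\left(J{\left(b{\left(3,Z{\left(-5 \right)} \right)} \right)},54 \right)}} = \frac{60405}{-30} = 60405 \left(- \frac{1}{30}\right) = - \frac{4027}{2}$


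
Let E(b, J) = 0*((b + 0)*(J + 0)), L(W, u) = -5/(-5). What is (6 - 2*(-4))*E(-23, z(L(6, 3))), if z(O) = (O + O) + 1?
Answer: 0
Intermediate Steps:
L(W, u) = 1 (L(W, u) = -5*(-⅕) = 1)
z(O) = 1 + 2*O (z(O) = 2*O + 1 = 1 + 2*O)
E(b, J) = 0 (E(b, J) = 0*(b*J) = 0*(J*b) = 0)
(6 - 2*(-4))*E(-23, z(L(6, 3))) = (6 - 2*(-4))*0 = (6 + 8)*0 = 14*0 = 0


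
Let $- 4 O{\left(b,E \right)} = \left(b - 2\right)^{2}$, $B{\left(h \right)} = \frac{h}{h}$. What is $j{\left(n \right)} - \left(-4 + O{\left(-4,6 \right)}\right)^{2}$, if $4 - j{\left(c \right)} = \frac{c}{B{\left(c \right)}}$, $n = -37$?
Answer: $-128$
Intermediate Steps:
$B{\left(h \right)} = 1$
$O{\left(b,E \right)} = - \frac{\left(-2 + b\right)^{2}}{4}$ ($O{\left(b,E \right)} = - \frac{\left(b - 2\right)^{2}}{4} = - \frac{\left(-2 + b\right)^{2}}{4}$)
$j{\left(c \right)} = 4 - c$ ($j{\left(c \right)} = 4 - \frac{c}{1} = 4 - c 1 = 4 - c$)
$j{\left(n \right)} - \left(-4 + O{\left(-4,6 \right)}\right)^{2} = \left(4 - -37\right) - \left(-4 - \frac{\left(-2 - 4\right)^{2}}{4}\right)^{2} = \left(4 + 37\right) - \left(-4 - \frac{\left(-6\right)^{2}}{4}\right)^{2} = 41 - \left(-4 - 9\right)^{2} = 41 - \left(-13\right)^{2} = 41 - 169 = -128$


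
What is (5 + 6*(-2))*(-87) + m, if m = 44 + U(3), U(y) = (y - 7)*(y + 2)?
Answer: 633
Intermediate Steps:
U(y) = (-7 + y)*(2 + y)
m = 24 (m = 44 + (-14 + 3² - 5*3) = 44 + (-14 + 9 - 15) = 44 - 20 = 24)
(5 + 6*(-2))*(-87) + m = (5 + 6*(-2))*(-87) + 24 = (5 - 12)*(-87) + 24 = -7*(-87) + 24 = 609 + 24 = 633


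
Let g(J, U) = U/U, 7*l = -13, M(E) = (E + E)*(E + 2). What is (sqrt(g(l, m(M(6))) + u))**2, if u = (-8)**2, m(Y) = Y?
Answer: 65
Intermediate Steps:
M(E) = 2*E*(2 + E) (M(E) = (2*E)*(2 + E) = 2*E*(2 + E))
l = -13/7 (l = (1/7)*(-13) = -13/7 ≈ -1.8571)
g(J, U) = 1
u = 64
(sqrt(g(l, m(M(6))) + u))**2 = (sqrt(1 + 64))**2 = (sqrt(65))**2 = 65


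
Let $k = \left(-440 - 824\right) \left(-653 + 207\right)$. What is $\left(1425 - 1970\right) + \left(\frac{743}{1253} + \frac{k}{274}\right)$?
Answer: $\frac{259732162}{171661} \approx 1513.1$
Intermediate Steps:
$k = 563744$ ($k = \left(-1264\right) \left(-446\right) = 563744$)
$\left(1425 - 1970\right) + \left(\frac{743}{1253} + \frac{k}{274}\right) = \left(1425 - 1970\right) + \left(\frac{743}{1253} + \frac{563744}{274}\right) = -545 + \left(743 \cdot \frac{1}{1253} + 563744 \cdot \frac{1}{274}\right) = -545 + \left(\frac{743}{1253} + \frac{281872}{137}\right) = -545 + \frac{353287407}{171661} = \frac{259732162}{171661}$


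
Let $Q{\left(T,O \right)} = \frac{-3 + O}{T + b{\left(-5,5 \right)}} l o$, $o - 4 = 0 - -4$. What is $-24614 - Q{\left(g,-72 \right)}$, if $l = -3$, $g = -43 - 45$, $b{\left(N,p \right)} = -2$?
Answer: $-24594$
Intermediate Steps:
$g = -88$
$o = 8$ ($o = 4 + \left(0 - -4\right) = 4 + \left(0 + 4\right) = 4 + 4 = 8$)
$Q{\left(T,O \right)} = - \frac{24 \left(-3 + O\right)}{-2 + T}$ ($Q{\left(T,O \right)} = \frac{-3 + O}{T - 2} \left(-3\right) 8 = \frac{-3 + O}{-2 + T} \left(-3\right) 8 = - \frac{3 \left(-3 + O\right)}{-2 + T} 8 = - \frac{24 \left(-3 + O\right)}{-2 + T}$)
$-24614 - Q{\left(g,-72 \right)} = -24614 - \frac{24 \left(3 - -72\right)}{-2 - 88} = -24614 - \frac{24 \left(3 + 72\right)}{-90} = -24614 - 24 \left(- \frac{1}{90}\right) 75 = -24614 - -20 = -24614 + 20 = -24594$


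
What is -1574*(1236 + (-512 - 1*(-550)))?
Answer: -2005276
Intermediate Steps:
-1574*(1236 + (-512 - 1*(-550))) = -1574*(1236 + (-512 + 550)) = -1574*(1236 + 38) = -1574*1274 = -2005276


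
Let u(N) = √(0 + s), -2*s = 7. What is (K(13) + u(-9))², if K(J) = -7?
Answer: (14 - I*√14)²/4 ≈ 45.5 - 26.192*I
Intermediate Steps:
s = -7/2 (s = -½*7 = -7/2 ≈ -3.5000)
u(N) = I*√14/2 (u(N) = √(0 - 7/2) = √(-7/2) = I*√14/2)
(K(13) + u(-9))² = (-7 + I*√14/2)²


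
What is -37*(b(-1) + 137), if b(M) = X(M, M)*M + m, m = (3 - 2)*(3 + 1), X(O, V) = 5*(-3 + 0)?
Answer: -5772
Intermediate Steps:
X(O, V) = -15 (X(O, V) = 5*(-3) = -15)
m = 4 (m = 1*4 = 4)
b(M) = 4 - 15*M (b(M) = -15*M + 4 = 4 - 15*M)
-37*(b(-1) + 137) = -37*((4 - 15*(-1)) + 137) = -37*((4 + 15) + 137) = -37*(19 + 137) = -37*156 = -5772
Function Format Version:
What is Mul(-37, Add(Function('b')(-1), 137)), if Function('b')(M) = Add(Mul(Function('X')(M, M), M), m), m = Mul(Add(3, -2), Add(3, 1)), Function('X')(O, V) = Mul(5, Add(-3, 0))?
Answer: -5772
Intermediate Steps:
Function('X')(O, V) = -15 (Function('X')(O, V) = Mul(5, -3) = -15)
m = 4 (m = Mul(1, 4) = 4)
Function('b')(M) = Add(4, Mul(-15, M)) (Function('b')(M) = Add(Mul(-15, M), 4) = Add(4, Mul(-15, M)))
Mul(-37, Add(Function('b')(-1), 137)) = Mul(-37, Add(Add(4, Mul(-15, -1)), 137)) = Mul(-37, Add(Add(4, 15), 137)) = Mul(-37, Add(19, 137)) = Mul(-37, 156) = -5772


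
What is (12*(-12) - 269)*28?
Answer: -11564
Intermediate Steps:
(12*(-12) - 269)*28 = (-144 - 269)*28 = -413*28 = -11564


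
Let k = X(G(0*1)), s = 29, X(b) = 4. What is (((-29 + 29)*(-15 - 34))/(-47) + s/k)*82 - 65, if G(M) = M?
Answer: 1059/2 ≈ 529.50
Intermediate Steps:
k = 4
(((-29 + 29)*(-15 - 34))/(-47) + s/k)*82 - 65 = (((-29 + 29)*(-15 - 34))/(-47) + 29/4)*82 - 65 = ((0*(-49))*(-1/47) + 29*(¼))*82 - 65 = (0*(-1/47) + 29/4)*82 - 65 = (0 + 29/4)*82 - 65 = (29/4)*82 - 65 = 1189/2 - 65 = 1059/2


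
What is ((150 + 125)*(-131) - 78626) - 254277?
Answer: -368928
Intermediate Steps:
((150 + 125)*(-131) - 78626) - 254277 = (275*(-131) - 78626) - 254277 = (-36025 - 78626) - 254277 = -114651 - 254277 = -368928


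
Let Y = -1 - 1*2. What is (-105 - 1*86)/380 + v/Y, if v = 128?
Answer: -49213/1140 ≈ -43.169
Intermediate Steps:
Y = -3 (Y = -1 - 2 = -3)
(-105 - 1*86)/380 + v/Y = (-105 - 1*86)/380 + 128/(-3) = (-105 - 86)*(1/380) + 128*(-⅓) = -191*1/380 - 128/3 = -191/380 - 128/3 = -49213/1140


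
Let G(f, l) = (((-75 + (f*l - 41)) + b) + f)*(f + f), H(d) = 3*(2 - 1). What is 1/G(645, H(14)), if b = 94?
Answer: 1/3299820 ≈ 3.0305e-7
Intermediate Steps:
H(d) = 3 (H(d) = 3*1 = 3)
G(f, l) = 2*f*(-22 + f + f*l) (G(f, l) = (((-75 + (f*l - 41)) + 94) + f)*(f + f) = (((-75 + (-41 + f*l)) + 94) + f)*(2*f) = (((-116 + f*l) + 94) + f)*(2*f) = ((-22 + f*l) + f)*(2*f) = (-22 + f + f*l)*(2*f) = 2*f*(-22 + f + f*l))
1/G(645, H(14)) = 1/(2*645*(-22 + 645 + 645*3)) = 1/(2*645*(-22 + 645 + 1935)) = 1/(2*645*2558) = 1/3299820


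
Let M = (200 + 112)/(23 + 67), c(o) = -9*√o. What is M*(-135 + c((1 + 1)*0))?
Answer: -468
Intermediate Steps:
M = 52/15 (M = 312/90 = 312*(1/90) = 52/15 ≈ 3.4667)
M*(-135 + c((1 + 1)*0)) = 52*(-135 - 9*√((1 + 1)*0))/15 = 52*(-135 - 9*√(2*0))/15 = 52*(-135 - 9*√0)/15 = 52*(-135 - 9*0)/15 = 52*(-135 + 0)/15 = (52/15)*(-135) = -468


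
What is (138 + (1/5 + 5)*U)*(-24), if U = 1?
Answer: -17184/5 ≈ -3436.8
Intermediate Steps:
(138 + (1/5 + 5)*U)*(-24) = (138 + (1/5 + 5)*1)*(-24) = (138 + (⅕ + 5)*1)*(-24) = (138 + (26/5)*1)*(-24) = (138 + 26/5)*(-24) = (716/5)*(-24) = -17184/5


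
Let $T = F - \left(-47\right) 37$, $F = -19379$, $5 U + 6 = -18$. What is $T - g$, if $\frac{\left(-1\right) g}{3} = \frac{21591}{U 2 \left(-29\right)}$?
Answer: $- \frac{8077005}{464} \approx -17407.0$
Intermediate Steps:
$U = - \frac{24}{5}$ ($U = - \frac{6}{5} + \frac{1}{5} \left(-18\right) = - \frac{6}{5} - \frac{18}{5} = - \frac{24}{5} \approx -4.8$)
$T = -17640$ ($T = -19379 - \left(-47\right) 37 = -19379 - -1739 = -19379 + 1739 = -17640$)
$g = - \frac{107955}{464}$ ($g = - 3 \frac{21591}{\left(- \frac{24}{5}\right) 2 \left(-29\right)} = - 3 \frac{21591}{\left(- \frac{48}{5}\right) \left(-29\right)} = - 3 \frac{21591}{\frac{1392}{5}} = - 3 \cdot 21591 \cdot \frac{5}{1392} = \left(-3\right) \frac{35985}{464} = - \frac{107955}{464} \approx -232.66$)
$T - g = -17640 - - \frac{107955}{464} = -17640 + \frac{107955}{464} = - \frac{8077005}{464}$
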